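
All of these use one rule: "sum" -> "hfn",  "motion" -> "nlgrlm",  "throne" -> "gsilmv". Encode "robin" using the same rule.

Each pair mirrors across the alphabet (s↔h, u↔f, m↔n): positions sum to 25. Letters are reflected about the middle of the alphabet (position → 25−position): Atbash.
Applying it to robin: r↔i, o↔l, b↔y, i↔r, n↔m.

ilyrm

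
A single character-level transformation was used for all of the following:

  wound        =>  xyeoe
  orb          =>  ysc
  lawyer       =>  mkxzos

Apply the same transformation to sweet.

txoou

The shift depends on letter class: consonant w→x is +1, but vowel o→y is +10. Vowels shift forward by 10 and consonants shift forward by 1.
On sweet: s(cons)+1=t, w(cons)+1=x, e(vowel)+10=o, e(vowel)+10=o, t(cons)+1=u.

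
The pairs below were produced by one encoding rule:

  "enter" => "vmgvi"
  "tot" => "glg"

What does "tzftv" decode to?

gauge

Each pair mirrors across the alphabet (e↔v, n↔m, t↔g): positions sum to 25. This is the alphabet-reversal cipher (Atbash): a becomes z, b becomes y, etc.
Reversing it on tzftv: t↔g, z↔a, f↔u, t↔g, v↔e.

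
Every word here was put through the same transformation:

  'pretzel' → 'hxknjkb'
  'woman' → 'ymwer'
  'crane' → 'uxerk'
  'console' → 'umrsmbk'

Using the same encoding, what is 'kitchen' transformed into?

p(15)→h(7) and r(17)→x(23) fit y≡21x+4 (mod 26); the inverse of 21 mod 26 is 5. Each letter's alphabet position (a=0..z=25) is mapped through 21·x+4 mod 26 — an affine cipher.
On kitchen: k(10)→21·10+4≡6=g; i(8)→21·8+4≡16=q; t(19)→21·19+4≡13=n; c(2)→21·2+4≡20=u; h(7)→21·7+4≡21=v; e(4)→21·4+4≡10=k; n(13)→21·13+4≡17=r (all mod 26).

gqnuvkr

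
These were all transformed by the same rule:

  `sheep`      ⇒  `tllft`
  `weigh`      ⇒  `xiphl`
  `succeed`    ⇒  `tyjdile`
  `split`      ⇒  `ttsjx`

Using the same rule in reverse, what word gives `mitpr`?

Shifts by position in sheep: pos 0: s→t (+1), pos 1: h→l (+4), pos 2: e→l (+7), pos 3: e→f (+1), pos 4: p→t (+4) — repeating every 3. The shifts repeat in a cycle of length 3: positions 0,1,… shift by +1, +4, +7, then the pattern repeats.
Undoing it on mitpr: m−1=l, i−4=e, t−7=m, p−1=o, r−4=n.

lemon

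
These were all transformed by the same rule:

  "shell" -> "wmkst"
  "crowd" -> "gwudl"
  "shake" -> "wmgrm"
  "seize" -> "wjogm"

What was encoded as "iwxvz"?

error

In shell: s→w is +4, h→m is +5, e→k is +6, l→s is +7 — the shift increases by 1 each position. Letter i (0-indexed) is shifted by i+4, so successive shifts are 4, 5, 6, ….
Reversing it on iwxvz: i−4=e, w−5=r, x−6=r, v−7=o, z−8=r.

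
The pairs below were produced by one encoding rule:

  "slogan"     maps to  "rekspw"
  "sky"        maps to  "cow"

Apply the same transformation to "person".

rswvit

Two steps: reverse the string, then apply a Caesar shift of +4.
Applying it to person: reverse → nosrep; then shift: n+4=r, o+4=s, s+4=w, r+4=v, e+4=i, p+4=t.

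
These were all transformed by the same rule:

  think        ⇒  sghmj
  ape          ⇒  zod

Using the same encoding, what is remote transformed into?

qdlnsd

Compare letters: t→s is +25, h→g is +25, i→h is +25 — a constant shift. Every letter moves 25 places later in the alphabet, wrapping around z→a.
On remote: r+25=q, e+25=d, m+25=l, o+25=n, t+25=s, e+25=d.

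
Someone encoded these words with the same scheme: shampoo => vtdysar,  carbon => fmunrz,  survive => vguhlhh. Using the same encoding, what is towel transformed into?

wazqo

Shifts by position in shampoo: pos 0: s→v (+3), pos 1: h→t (+12), pos 2: a→d (+3), pos 3: m→y (+12) — repeating every 2. A repeating key of period 2 is used — shifts +3, +12 over and over.
On towel: t+3=w, o+12=a, w+3=z, e+12=q, l+3=o.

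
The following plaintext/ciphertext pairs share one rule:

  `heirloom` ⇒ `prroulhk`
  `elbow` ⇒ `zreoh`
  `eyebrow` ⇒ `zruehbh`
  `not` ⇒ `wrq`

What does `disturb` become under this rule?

The output letters match the input read backwards, each shifted +3: heirloom reversed is moolrieh. Two steps: reverse the string, then apply a Caesar shift of +3.
On disturb: reverse → brutsid; then shift: b+3=e, r+3=u, u+3=x, t+3=w, s+3=v, i+3=l, d+3=g.

euxwvlg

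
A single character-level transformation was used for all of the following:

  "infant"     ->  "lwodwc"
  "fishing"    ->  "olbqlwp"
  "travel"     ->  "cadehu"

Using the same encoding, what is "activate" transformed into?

dlcledch

The shift depends on letter class: consonant n→w is +9, but vowel i→l is +3. The rule splits by letter class: vowels +3, consonants +9.
For activate: a(vowel)+3=d, c(cons)+9=l, t(cons)+9=c, i(vowel)+3=l, v(cons)+9=e, a(vowel)+3=d, t(cons)+9=c, e(vowel)+3=h.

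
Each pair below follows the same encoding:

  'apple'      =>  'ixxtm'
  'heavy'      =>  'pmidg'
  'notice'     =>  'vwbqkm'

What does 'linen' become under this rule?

Compare letters: a→i is +8, p→x is +8, p→x is +8 — a constant shift. It's a constant shift of +8 (ROT8).
Applying it to linen: l+8=t, i+8=q, n+8=v, e+8=m, n+8=v.

tqvmv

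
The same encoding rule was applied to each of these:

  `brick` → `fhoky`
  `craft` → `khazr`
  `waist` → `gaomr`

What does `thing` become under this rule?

rjone

b(1)→f(5) and r(17)→h(7) fit y≡5x+0 (mod 26); the inverse of 5 mod 26 is 21. Treating letters as 0–25, the rule is x ↦ 5x + 0 (mod 26).
On thing: t(19)→5·19+0≡17=r; h(7)→5·7+0≡9=j; i(8)→5·8+0≡14=o; n(13)→5·13+0≡13=n; g(6)→5·6+0≡4=e (all mod 26).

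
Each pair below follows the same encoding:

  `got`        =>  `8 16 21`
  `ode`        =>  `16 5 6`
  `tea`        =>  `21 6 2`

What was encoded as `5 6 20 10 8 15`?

g is letter #7 and maps to 8: an offset of 1. Letters become their 1-based position plus 1 (so a→2, b→3, …).
Undoing it on 5 6 20 10 8 15: 5→(5−1)÷1=4=d, 6→(6−1)÷1=5=e, 20→(20−1)÷1=19=s, 10→(10−1)÷1=9=i, 8→(8−1)÷1=7=g, 15→(15−1)÷1=14=n.

design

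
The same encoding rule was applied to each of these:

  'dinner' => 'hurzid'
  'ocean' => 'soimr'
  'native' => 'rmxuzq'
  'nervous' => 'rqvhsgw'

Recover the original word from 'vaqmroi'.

Shifts by position in dinner: pos 0: d→h (+4), pos 1: i→u (+12), pos 2: n→r (+4), pos 3: n→z (+12) — repeating every 2. A repeating key of period 2 is used — shifts +4, +12 over and over.
Reversing it on vaqmroi: v−4=r, a−12=o, q−4=m, m−12=a, r−4=n, o−12=c, i−4=e.

romance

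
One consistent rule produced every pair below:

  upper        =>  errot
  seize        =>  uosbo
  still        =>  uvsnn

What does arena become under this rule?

ktopk

The shift depends on letter class: consonant p→r is +2, but vowel u→e is +10. The rule splits by letter class: vowels +10, consonants +2.
Applying it to arena: a(vowel)+10=k, r(cons)+2=t, e(vowel)+10=o, n(cons)+2=p, a(vowel)+10=k.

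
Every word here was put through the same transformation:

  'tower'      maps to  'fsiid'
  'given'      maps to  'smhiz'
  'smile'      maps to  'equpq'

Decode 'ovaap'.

crowd

A repeating key of period 2 is used — shifts +12, +4 over and over.
Reversing it on ovaap: o−12=c, v−4=r, a−12=o, a−4=w, p−12=d.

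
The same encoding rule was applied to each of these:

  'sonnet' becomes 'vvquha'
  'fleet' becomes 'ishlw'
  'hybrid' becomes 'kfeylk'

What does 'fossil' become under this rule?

Shifts by position in sonnet: pos 0: s→v (+3), pos 1: o→v (+7), pos 2: n→q (+3), pos 3: n→u (+7) — repeating every 2. It's a Vigenère-style cipher with numeric key [3,7]: position i shifts by key[i mod 2].
On fossil: f+3=i, o+7=v, s+3=v, s+7=z, i+3=l, l+7=s.

ivvzls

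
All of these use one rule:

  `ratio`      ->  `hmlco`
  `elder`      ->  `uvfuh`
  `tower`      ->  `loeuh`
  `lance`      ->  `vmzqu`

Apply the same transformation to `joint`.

roczl

r(17)→h(7) and a(0)→m(12) fit y≡15x+12 (mod 26); the inverse of 15 mod 26 is 7. This is an affine cipher: with a=0,…,z=25, each position x becomes (15x+12) mod 26.
For joint: j(9)→15·9+12≡17=r; o(14)→15·14+12≡14=o; i(8)→15·8+12≡2=c; n(13)→15·13+12≡25=z; t(19)→15·19+12≡11=l (all mod 26).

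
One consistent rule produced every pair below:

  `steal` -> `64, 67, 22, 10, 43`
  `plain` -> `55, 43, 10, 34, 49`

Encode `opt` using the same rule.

52, 55, 67

With a=1..z=26, the number is 3·pos + 7.
Applying it to opt: o=15→52, p=16→55, t=20→67.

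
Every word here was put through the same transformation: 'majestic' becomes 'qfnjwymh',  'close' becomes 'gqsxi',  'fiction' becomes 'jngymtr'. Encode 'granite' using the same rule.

kwesmyi

Shifts by position in majestic: pos 0: m→q (+4), pos 1: a→f (+5), pos 2: j→n (+4), pos 3: e→j (+5) — repeating every 2. A repeating key of period 2 is used — shifts +4, +5 over and over.
For granite: g+4=k, r+5=w, a+4=e, n+5=s, i+4=m, t+5=y, e+4=i.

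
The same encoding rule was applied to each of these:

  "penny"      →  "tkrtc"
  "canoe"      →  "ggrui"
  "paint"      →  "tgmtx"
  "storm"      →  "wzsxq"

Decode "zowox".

Shifts by position in penny: pos 0: p→t (+4), pos 1: e→k (+6), pos 2: n→r (+4), pos 3: n→t (+6) — repeating every 2. The shifts repeat in a cycle of length 2: positions 0,1,… shift by +4, +6, then the pattern repeats.
Reversing it on zowox: z−4=v, o−6=i, w−4=s, o−6=i, x−4=t.

visit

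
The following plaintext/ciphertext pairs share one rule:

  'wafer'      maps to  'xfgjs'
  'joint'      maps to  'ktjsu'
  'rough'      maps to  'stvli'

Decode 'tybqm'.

It's a Vigenère-style cipher with numeric key [1,5]: position i shifts by key[i mod 2].
Undoing it on tybqm: t−1=s, y−5=t, b−1=a, q−5=l, m−1=l.

stall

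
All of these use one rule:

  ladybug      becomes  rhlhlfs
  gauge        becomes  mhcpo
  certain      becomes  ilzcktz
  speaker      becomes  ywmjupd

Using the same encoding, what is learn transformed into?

In ladybug: l→r is +6, a→h is +7, d→l is +8, y→h is +9 — the shift increases by 1 each position. Letter i (0-indexed) is shifted by i+6, so successive shifts are 6, 7, 8, ….
For learn: l+6=r, e+7=l, a+8=i, r+9=a, n+10=x.

rliax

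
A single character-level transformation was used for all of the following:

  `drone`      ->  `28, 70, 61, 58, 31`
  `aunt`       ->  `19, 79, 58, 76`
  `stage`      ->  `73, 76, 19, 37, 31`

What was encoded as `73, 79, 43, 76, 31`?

suite

d(#4)→28 and r(#18)→70: differences scale by 3, so n = 3·pos + 16. The formula is n = 3×(alphabet index, a=1) + 16.
Decoding 73, 79, 43, 76, 31: 73→(73−16)÷3=19=s, 79→(79−16)÷3=21=u, 43→(43−16)÷3=9=i, 76→(76−16)÷3=20=t, 31→(31−16)÷3=5=e.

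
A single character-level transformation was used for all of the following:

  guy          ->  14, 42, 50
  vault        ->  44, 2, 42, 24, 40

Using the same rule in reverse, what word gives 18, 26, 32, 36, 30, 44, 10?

g(#7)→14 and u(#21)→42: differences scale by 2, so n = 2·pos + 0. Each letter becomes 2×(its alphabet position, a=1..z=26).
Decoding 18, 26, 32, 36, 30, 44, 10: 18→(18−0)÷2=9=i, 26→(26−0)÷2=13=m, 32→(32−0)÷2=16=p, 36→(36−0)÷2=18=r, 30→(30−0)÷2=15=o, 44→(44−0)÷2=22=v, 10→(10−0)÷2=5=e.

improve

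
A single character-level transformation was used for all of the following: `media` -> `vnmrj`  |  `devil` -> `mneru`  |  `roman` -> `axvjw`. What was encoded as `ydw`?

pun

Compare letters: m→v is +9, e→n is +9, d→m is +9 — a constant shift. This is a Caesar cipher with shift 9.
Decoding ydw: y−9=p, d−9=u, w−9=n.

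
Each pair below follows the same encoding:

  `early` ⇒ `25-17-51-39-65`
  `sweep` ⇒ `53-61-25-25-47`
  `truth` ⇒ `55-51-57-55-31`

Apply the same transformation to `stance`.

53-55-17-43-21-25

e(#5)→25 and a(#1)→17: differences scale by 2, so n = 2·pos + 15. Each letter becomes 2×(its alphabet position, a=1..z=26) + 15.
On stance: s=19→53, t=20→55, a=1→17, n=14→43, c=3→21, e=5→25.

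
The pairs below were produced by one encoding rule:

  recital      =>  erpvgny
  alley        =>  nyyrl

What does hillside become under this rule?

Compare letters: r→e is +13, e→r is +13, c→p is +13 — a constant shift. Each letter is shifted forward by 13 in the alphabet (a Caesar shift of +13).
Applying it to hillside: h+13=u, i+13=v, l+13=y, l+13=y, s+13=f, i+13=v, d+13=q, e+13=r.

uvyyfvqr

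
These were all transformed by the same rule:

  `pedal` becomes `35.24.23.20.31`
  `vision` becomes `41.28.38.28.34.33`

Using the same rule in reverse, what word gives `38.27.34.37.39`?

short

p is letter #16 and maps to 35: an offset of 19. Each letter is replaced by its alphabet position (a=1..z=26) + 19.
Undoing it on 38.27.34.37.39: 38→(38−19)÷1=19=s, 27→(27−19)÷1=8=h, 34→(34−19)÷1=15=o, 37→(37−19)÷1=18=r, 39→(39−19)÷1=20=t.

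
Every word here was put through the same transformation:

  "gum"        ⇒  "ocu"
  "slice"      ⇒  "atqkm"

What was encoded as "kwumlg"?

comedy

Compare letters: g→o is +8, u→c is +8, m→u is +8 — a constant shift. It's a constant shift of +8 (ROT8).
Undoing it on kwumlg: k−8=c, w−8=o, u−8=m, m−8=e, l−8=d, g−8=y.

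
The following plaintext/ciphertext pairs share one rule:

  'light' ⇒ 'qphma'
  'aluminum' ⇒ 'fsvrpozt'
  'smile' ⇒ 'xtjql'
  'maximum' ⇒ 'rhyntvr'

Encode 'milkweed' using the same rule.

Shifts by position in light: pos 0: l→q (+5), pos 1: i→p (+7), pos 2: g→h (+1), pos 3: h→m (+5), pos 4: t→a (+7) — repeating every 3. The shifts repeat in a cycle of length 3: positions 0,1,… shift by +5, +7, +1, then the pattern repeats.
Applying it to milkweed: m+5=r, i+7=p, l+1=m, k+5=p, w+7=d, e+1=f, e+5=j, d+7=k.

rpmpdfjk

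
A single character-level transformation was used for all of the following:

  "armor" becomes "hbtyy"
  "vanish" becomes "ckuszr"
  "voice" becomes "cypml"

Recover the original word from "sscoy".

Shifts by position in armor: pos 0: a→h (+7), pos 1: r→b (+10), pos 2: m→t (+7), pos 3: o→y (+10) — repeating every 2. The shifts repeat in a cycle of length 2: positions 0,1,… shift by +7, +10, then the pattern repeats.
Undoing it on sscoy: s−7=l, s−10=i, c−7=v, o−10=e, y−7=r.

liver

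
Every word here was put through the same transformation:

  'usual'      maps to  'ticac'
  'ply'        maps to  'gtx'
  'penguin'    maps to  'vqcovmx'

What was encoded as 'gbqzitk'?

The output letters match the input read backwards, each shifted +8: usual reversed is lausu. The word is reversed, then every letter is shifted forward by 8.
Undoing it on gbqzitk: shift back: g−8=y, b−8=t, q−8=i, z−8=r, i−8=a, t−8=l, k−8=c → ytiralc; then reverse → clarity.

clarity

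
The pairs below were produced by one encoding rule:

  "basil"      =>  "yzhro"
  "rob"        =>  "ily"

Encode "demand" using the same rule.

wvnzmw

Each pair mirrors across the alphabet (b↔y, a↔z, s↔h): positions sum to 25. Each letter is replaced by its mirror in the alphabet: a↔z, b↔y, c↔x, and so on (the Atbash cipher).
Applying it to demand: d↔w, e↔v, m↔n, a↔z, n↔m, d↔w.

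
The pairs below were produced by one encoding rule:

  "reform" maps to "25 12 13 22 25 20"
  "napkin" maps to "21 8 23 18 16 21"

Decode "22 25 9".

r is letter #18 and maps to 25: an offset of 7. Each letter is replaced by its alphabet position (a=1..z=26) + 7.
Undoing it on 22 25 9: 22→(22−7)÷1=15=o, 25→(25−7)÷1=18=r, 9→(9−7)÷1=2=b.

orb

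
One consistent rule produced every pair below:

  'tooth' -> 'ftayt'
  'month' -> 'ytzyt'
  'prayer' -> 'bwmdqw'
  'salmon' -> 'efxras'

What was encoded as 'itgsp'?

Shifts by position in tooth: pos 0: t→f (+12), pos 1: o→t (+5), pos 2: o→a (+12), pos 3: t→y (+5) — repeating every 2. It's a Vigenère-style cipher with numeric key [12,5]: position i shifts by key[i mod 2].
Undoing it on itgsp: i−12=w, t−5=o, g−12=u, s−5=n, p−12=d.

wound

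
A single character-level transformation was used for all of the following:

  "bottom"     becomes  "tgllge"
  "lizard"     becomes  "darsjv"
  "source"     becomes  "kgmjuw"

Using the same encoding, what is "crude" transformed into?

Compare letters: b→t is +18, o→g is +18, t→l is +18 — a constant shift. Every letter moves 18 places later in the alphabet, wrapping around z→a.
On crude: c+18=u, r+18=j, u+18=m, d+18=v, e+18=w.

ujmvw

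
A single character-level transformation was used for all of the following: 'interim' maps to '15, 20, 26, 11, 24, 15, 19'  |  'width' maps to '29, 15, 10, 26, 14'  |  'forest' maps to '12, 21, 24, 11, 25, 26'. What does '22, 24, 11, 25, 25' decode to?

i is letter #9 and maps to 15: an offset of 6. Letters become their 1-based position plus 6 (so a→7, b→8, …).
Decoding 22, 24, 11, 25, 25: 22→(22−6)÷1=16=p, 24→(24−6)÷1=18=r, 11→(11−6)÷1=5=e, 25→(25−6)÷1=19=s, 25→(25−6)÷1=19=s.

press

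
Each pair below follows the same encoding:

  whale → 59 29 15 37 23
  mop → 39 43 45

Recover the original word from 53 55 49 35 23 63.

turkey

w(#23)→59 and h(#8)→29: differences scale by 2, so n = 2·pos + 13. With a=1..z=26, the number is 2·pos + 13.
Undoing it on 53 55 49 35 23 63: 53→(53−13)÷2=20=t, 55→(55−13)÷2=21=u, 49→(49−13)÷2=18=r, 35→(35−13)÷2=11=k, 23→(23−13)÷2=5=e, 63→(63−13)÷2=25=y.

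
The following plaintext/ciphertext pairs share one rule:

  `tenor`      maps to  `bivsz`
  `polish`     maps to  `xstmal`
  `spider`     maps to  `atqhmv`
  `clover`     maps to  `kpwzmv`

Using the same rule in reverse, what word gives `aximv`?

Shifts by position in tenor: pos 0: t→b (+8), pos 1: e→i (+4), pos 2: n→v (+8), pos 3: o→s (+4) — repeating every 2. The shifts repeat in a cycle of length 2: positions 0,1,… shift by +8, +4, then the pattern repeats.
Undoing it on aximv: a−8=s, x−4=t, i−8=a, m−4=i, v−8=n.

stain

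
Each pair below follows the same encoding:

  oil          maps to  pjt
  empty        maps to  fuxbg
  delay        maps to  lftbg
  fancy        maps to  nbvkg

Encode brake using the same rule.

jzbsf

The shift depends on letter class: consonant l→t is +8, but vowel o→p is +1. Two shifts are in play — +1 for a/e/i/o/u, +8 for every other letter.
Applying it to brake: b(cons)+8=j, r(cons)+8=z, a(vowel)+1=b, k(cons)+8=s, e(vowel)+1=f.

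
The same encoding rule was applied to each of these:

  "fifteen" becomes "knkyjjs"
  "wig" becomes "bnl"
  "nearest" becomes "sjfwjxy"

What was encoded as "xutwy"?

This is a Caesar cipher with shift 5.
Undoing it on xutwy: x−5=s, u−5=p, t−5=o, w−5=r, y−5=t.

sport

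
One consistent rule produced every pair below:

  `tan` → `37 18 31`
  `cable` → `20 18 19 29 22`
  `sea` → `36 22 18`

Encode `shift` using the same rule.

t is letter #20 and maps to 37: an offset of 17. Each letter is replaced by its alphabet position (a=1..z=26) + 17.
For shift: s=19→36, h=8→25, i=9→26, f=6→23, t=20→37.

36 25 26 23 37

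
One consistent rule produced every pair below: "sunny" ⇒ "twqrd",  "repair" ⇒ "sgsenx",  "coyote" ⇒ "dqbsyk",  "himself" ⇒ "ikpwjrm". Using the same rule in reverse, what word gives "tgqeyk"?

The shift increases by 1 at each position, starting from +1: 1, 2, 3, ….
Undoing it on tgqeyk: t−1=s, g−2=e, q−3=n, e−4=a, y−5=t, k−6=e.

senate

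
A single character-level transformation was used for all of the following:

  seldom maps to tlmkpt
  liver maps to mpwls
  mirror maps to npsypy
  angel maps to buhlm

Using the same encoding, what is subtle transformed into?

tbcaml

Shifts by position in seldom: pos 0: s→t (+1), pos 1: e→l (+7), pos 2: l→m (+1), pos 3: d→k (+7) — repeating every 2. A repeating key of period 2 is used — shifts +1, +7 over and over.
For subtle: s+1=t, u+7=b, b+1=c, t+7=a, l+1=m, e+7=l.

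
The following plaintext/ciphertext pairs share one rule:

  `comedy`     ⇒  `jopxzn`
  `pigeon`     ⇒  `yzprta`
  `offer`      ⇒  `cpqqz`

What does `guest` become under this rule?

edpfr

The output letters match the input read backwards, each shifted +11: comedy reversed is ydemoc. Two steps: reverse the string, then apply a Caesar shift of +11.
Applying it to guest: reverse → tseug; then shift: t+11=e, s+11=d, e+11=p, u+11=f, g+11=r.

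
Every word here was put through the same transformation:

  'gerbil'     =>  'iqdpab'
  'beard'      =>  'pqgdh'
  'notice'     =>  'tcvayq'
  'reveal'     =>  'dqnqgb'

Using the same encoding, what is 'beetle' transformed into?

g(6)→i(8) and e(4)→q(16) fit y≡9x+6 (mod 26); the inverse of 9 mod 26 is 3. Each letter's alphabet position (a=0..z=25) is mapped through 9·x+6 mod 26 — an affine cipher.
Applying it to beetle: b(1)→9·1+6≡15=p; e(4)→9·4+6≡16=q; e(4)→9·4+6≡16=q; t(19)→9·19+6≡21=v; l(11)→9·11+6≡1=b; e(4)→9·4+6≡16=q (all mod 26).

pqqvbq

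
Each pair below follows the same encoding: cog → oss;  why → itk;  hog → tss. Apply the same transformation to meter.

yifid

Two shifts are in play — +4 for a/e/i/o/u, +12 for every other letter.
For meter: m(cons)+12=y, e(vowel)+4=i, t(cons)+12=f, e(vowel)+4=i, r(cons)+12=d.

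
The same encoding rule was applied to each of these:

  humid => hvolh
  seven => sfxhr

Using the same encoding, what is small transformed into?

sncop

In humid: h→h is +0, u→v is +1, m→o is +2, i→l is +3 — the shift increases by 1 each position. Letter i (0-indexed) is shifted by i+0, so successive shifts are 0, 1, 2, ….
For small: s+0=s, m+1=n, a+2=c, l+3=o, l+4=p.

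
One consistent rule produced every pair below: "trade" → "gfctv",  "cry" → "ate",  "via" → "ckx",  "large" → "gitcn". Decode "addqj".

The output letters match the input read backwards, each shifted +2: trade reversed is edart. Read the word backwards and shift each letter +2.
Reversing it on addqj: shift back: a−2=y, d−2=b, d−2=b, q−2=o, j−2=h → ybboh; then reverse → hobby.

hobby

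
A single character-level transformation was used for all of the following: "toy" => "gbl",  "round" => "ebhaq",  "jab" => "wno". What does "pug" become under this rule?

cht

Compare letters: t→g is +13, o→b is +13, y→l is +13 — a constant shift. It's a constant shift of +13 (ROT13).
Applying it to pug: p+13=c, u+13=h, g+13=t.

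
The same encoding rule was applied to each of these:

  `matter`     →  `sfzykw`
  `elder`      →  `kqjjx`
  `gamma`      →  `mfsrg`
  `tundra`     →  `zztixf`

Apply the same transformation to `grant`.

Shifts by position in matter: pos 0: m→s (+6), pos 1: a→f (+5), pos 2: t→z (+6), pos 3: t→y (+5) — repeating every 2. It's a Vigenère-style cipher with numeric key [6,5]: position i shifts by key[i mod 2].
On grant: g+6=m, r+5=w, a+6=g, n+5=s, t+6=z.

mwgsz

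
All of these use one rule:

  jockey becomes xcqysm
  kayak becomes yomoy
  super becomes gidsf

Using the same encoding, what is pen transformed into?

dsb

It's a constant shift of +14 (ROT14).
On pen: p+14=d, e+14=s, n+14=b.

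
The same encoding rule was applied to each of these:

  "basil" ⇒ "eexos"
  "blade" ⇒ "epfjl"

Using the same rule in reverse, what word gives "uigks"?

rebel

In basil: b→e is +3, a→e is +4, s→x is +5, i→o is +6 — the shift increases by 1 each position. The shift increases by 1 at each position, starting from +3: 3, 4, 5, ….
Undoing it on uigks: u−3=r, i−4=e, g−5=b, k−6=e, s−7=l.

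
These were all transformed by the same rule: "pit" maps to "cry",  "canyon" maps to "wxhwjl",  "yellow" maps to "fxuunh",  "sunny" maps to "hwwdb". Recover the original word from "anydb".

super

The output letters match the input read backwards, each shifted +9: pit reversed is tip. Read the word backwards and shift each letter +9.
Decoding anydb: shift back: a−9=r, n−9=e, y−9=p, d−9=u, b−9=s → repus; then reverse → super.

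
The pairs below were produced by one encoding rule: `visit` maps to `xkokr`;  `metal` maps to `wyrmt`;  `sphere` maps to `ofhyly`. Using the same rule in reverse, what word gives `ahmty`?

whale

Treating letters as 0–25, the rule is x ↦ 3x + 12 (mod 26).
Undoing it on ahmty: a(0)→9·(0−12)≡22=w; h(7)→9·(7−12)≡7=h; m(12)→9·(12−12)≡0=a; t(19)→9·(19−12)≡11=l; y(24)→9·(24−12)≡4=e (all mod 26).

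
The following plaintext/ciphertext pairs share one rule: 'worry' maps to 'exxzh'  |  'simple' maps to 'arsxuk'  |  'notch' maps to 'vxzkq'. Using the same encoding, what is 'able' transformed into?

ikrm

The shifts repeat in a cycle of length 3: positions 0,1,… shift by +8, +9, +6, then the pattern repeats.
Applying it to able: a+8=i, b+9=k, l+6=r, e+8=m.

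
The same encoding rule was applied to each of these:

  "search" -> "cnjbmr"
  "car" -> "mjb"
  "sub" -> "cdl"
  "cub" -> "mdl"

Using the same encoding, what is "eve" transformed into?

nfn

Two shifts are in play — +9 for a/e/i/o/u, +10 for every other letter.
Applying it to eve: e(vowel)+9=n, v(cons)+10=f, e(vowel)+9=n.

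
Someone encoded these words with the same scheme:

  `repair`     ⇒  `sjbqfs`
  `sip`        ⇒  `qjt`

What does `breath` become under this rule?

The output letters match the input read backwards, each shifted +1: repair reversed is riaper. Read the word backwards and shift each letter +1.
For breath: reverse → htaerb; then shift: h+1=i, t+1=u, a+1=b, e+1=f, r+1=s, b+1=c.

iubfsc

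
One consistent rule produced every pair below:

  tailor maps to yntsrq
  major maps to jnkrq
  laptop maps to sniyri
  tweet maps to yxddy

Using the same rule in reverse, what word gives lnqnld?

t(19)→y(24) and a(0)→n(13) fit y≡17x+13 (mod 26); the inverse of 17 mod 26 is 23. This is an affine cipher: with a=0,…,z=25, each position x becomes (17x+13) mod 26.
Undoing it on lnqnld: l(11)→23·(11−13)≡6=g; n(13)→23·(13−13)≡0=a; q(16)→23·(16−13)≡17=r; n(13)→23·(13−13)≡0=a; l(11)→23·(11−13)≡6=g; d(3)→23·(3−13)≡4=e (all mod 26).

garage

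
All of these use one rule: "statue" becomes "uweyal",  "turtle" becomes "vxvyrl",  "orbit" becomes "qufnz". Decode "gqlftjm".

The shift increases by 1 at each position, starting from +2: 2, 3, 4, ….
Reversing it on gqlftjm: g−2=e, q−3=n, l−4=h, f−5=a, t−6=n, j−7=c, m−8=e.

enhance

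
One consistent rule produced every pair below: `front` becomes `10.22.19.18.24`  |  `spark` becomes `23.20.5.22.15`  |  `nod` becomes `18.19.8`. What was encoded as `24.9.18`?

ten

f is letter #6 and maps to 10: an offset of 4. The number is (letter's place in the alphabet, a=1) + 4.
Decoding 24.9.18: 24→(24−4)÷1=20=t, 9→(9−4)÷1=5=e, 18→(18−4)÷1=14=n.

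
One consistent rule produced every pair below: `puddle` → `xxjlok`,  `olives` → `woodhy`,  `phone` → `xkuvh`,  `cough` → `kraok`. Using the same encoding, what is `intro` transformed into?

Shifts by position in puddle: pos 0: p→x (+8), pos 1: u→x (+3), pos 2: d→j (+6), pos 3: d→l (+8), pos 4: l→o (+3), pos 5: e→k (+6) — repeating every 3. It's a Vigenère-style cipher with numeric key [8,3,6]: position i shifts by key[i mod 3].
On intro: i+8=q, n+3=q, t+6=z, r+8=z, o+3=r.

qqzzr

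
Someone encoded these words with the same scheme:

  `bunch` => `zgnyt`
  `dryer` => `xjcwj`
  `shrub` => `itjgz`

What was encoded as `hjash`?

trait

This is an affine cipher: with a=0,…,z=25, each position x becomes (25x+0) mod 26.
Undoing it on hjash: h(7)→25·(7−0)≡19=t; j(9)→25·(9−0)≡17=r; a(0)→25·(0−0)≡0=a; s(18)→25·(18−0)≡8=i; h(7)→25·(7−0)≡19=t (all mod 26).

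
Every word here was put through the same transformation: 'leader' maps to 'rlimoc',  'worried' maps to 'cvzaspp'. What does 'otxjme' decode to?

impact

In leader: l→r is +6, e→l is +7, a→i is +8, d→m is +9 — the shift increases by 1 each position. The shift increases by 1 at each position, starting from +6: 6, 7, 8, ….
Decoding otxjme: o−6=i, t−7=m, x−8=p, j−9=a, m−10=c, e−11=t.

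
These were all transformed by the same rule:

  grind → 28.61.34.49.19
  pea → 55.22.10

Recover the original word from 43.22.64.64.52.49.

lesson

With a=1..z=26, the number is 3·pos + 7.
Reversing it on 43.22.64.64.52.49: 43→(43−7)÷3=12=l, 22→(22−7)÷3=5=e, 64→(64−7)÷3=19=s, 64→(64−7)÷3=19=s, 52→(52−7)÷3=15=o, 49→(49−7)÷3=14=n.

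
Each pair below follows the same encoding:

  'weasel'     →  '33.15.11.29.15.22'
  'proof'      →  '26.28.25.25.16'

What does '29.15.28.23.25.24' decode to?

sermon

w is letter #23 and maps to 33: an offset of 10. Each letter is replaced by its alphabet position (a=1..z=26) + 10.
Decoding 29.15.28.23.25.24: 29→(29−10)÷1=19=s, 15→(15−10)÷1=5=e, 28→(28−10)÷1=18=r, 23→(23−10)÷1=13=m, 25→(25−10)÷1=15=o, 24→(24−10)÷1=14=n.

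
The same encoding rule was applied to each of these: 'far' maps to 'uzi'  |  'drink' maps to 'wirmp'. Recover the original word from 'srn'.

Each pair mirrors across the alphabet (f↔u, a↔z, r↔i): positions sum to 25. Letters are reflected about the middle of the alphabet (position → 25−position): Atbash.
Undoing it on srn: s↔h, r↔i, n↔m.

him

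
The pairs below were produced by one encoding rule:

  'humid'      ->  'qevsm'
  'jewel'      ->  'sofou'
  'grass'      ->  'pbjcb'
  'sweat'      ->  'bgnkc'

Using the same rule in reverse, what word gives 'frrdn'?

white

Shifts by position in humid: pos 0: h→q (+9), pos 1: u→e (+10), pos 2: m→v (+9), pos 3: i→s (+10) — repeating every 2. A repeating key of period 2 is used — shifts +9, +10 over and over.
Decoding frrdn: f−9=w, r−10=h, r−9=i, d−10=t, n−9=e.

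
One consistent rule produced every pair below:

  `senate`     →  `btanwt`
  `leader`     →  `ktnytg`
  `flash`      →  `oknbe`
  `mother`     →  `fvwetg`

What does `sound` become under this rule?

s(18)→b(1) and e(4)→t(19) fit y≡21x+13 (mod 26); the inverse of 21 mod 26 is 5. Each letter's alphabet position (a=0..z=25) is mapped through 21·x+13 mod 26 — an affine cipher.
On sound: s(18)→21·18+13≡1=b; o(14)→21·14+13≡21=v; u(20)→21·20+13≡17=r; n(13)→21·13+13≡0=a; d(3)→21·3+13≡24=y (all mod 26).

bvray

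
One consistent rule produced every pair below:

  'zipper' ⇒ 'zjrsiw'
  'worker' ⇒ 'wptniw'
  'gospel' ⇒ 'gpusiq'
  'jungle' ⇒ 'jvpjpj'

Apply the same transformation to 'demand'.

In zipper: z→z is +0, i→j is +1, p→r is +2, p→s is +3 — the shift increases by 1 each position. Letter i (0-indexed) is shifted by i+0, so successive shifts are 0, 1, 2, ….
For demand: d+0=d, e+1=f, m+2=o, a+3=d, n+4=r, d+5=i.

dfodri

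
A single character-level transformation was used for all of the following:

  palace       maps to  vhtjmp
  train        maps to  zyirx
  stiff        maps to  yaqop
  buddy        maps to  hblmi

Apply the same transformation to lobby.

rvjki

In palace: p→v is +6, a→h is +7, l→t is +8, a→j is +9 — the shift increases by 1 each position. The shift increases by 1 at each position, starting from +6: 6, 7, 8, ….
Applying it to lobby: l+6=r, o+7=v, b+8=j, b+9=k, y+10=i.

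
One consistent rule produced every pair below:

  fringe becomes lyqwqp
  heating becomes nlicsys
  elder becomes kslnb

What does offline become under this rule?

umnusyq

In fringe: f→l is +6, r→y is +7, i→q is +8, n→w is +9 — the shift increases by 1 each position. The shift increases by 1 at each position, starting from +6: 6, 7, 8, ….
On offline: o+6=u, f+7=m, f+8=n, l+9=u, i+10=s, n+11=y, e+12=q.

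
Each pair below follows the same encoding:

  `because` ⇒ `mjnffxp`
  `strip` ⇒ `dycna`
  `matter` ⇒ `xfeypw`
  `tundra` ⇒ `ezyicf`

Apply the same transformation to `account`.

lhntfse

Shifts by position in because: pos 0: b→m (+11), pos 1: e→j (+5), pos 2: c→n (+11), pos 3: a→f (+5) — repeating every 2. The shifts repeat in a cycle of length 2: positions 0,1,… shift by +11, +5, then the pattern repeats.
Applying it to account: a+11=l, c+5=h, c+11=n, o+5=t, u+11=f, n+5=s, t+11=e.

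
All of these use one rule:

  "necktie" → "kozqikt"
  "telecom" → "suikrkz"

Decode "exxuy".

sorry

The word is reversed, then every letter is shifted forward by 6.
Undoing it on exxuy: shift back: e−6=y, x−6=r, x−6=r, u−6=o, y−6=s → yrros; then reverse → sorry.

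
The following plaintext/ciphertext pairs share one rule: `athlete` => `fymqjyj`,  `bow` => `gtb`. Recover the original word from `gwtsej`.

bronze

Compare letters: a→f is +5, t→y is +5, h→m is +5 — a constant shift. Each letter is shifted forward by 5 in the alphabet (a Caesar shift of +5).
Reversing it on gwtsej: g−5=b, w−5=r, t−5=o, s−5=n, e−5=z, j−5=e.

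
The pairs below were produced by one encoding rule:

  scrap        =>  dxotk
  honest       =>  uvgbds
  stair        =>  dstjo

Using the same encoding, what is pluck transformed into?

s(18)→d(3) and c(2)→x(23) fit y≡15x+19 (mod 26); the inverse of 15 mod 26 is 7. Treating letters as 0–25, the rule is x ↦ 15x + 19 (mod 26).
For pluck: p(15)→15·15+19≡10=k; l(11)→15·11+19≡2=c; u(20)→15·20+19≡7=h; c(2)→15·2+19≡23=x; k(10)→15·10+19≡13=n (all mod 26).

kchxn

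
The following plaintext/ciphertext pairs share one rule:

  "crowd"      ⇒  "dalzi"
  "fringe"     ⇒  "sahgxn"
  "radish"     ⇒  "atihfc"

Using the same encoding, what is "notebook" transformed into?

glknyllr

c(2)→d(3) and r(17)→a(0) fit y≡5x+19 (mod 26); the inverse of 5 mod 26 is 21. This is an affine cipher: with a=0,…,z=25, each position x becomes (5x+19) mod 26.
On notebook: n(13)→5·13+19≡6=g; o(14)→5·14+19≡11=l; t(19)→5·19+19≡10=k; e(4)→5·4+19≡13=n; b(1)→5·1+19≡24=y; o(14)→5·14+19≡11=l; o(14)→5·14+19≡11=l; k(10)→5·10+19≡17=r (all mod 26).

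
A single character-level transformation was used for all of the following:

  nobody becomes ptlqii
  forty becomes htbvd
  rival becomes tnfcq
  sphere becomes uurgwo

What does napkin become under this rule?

Shifts by position in nobody: pos 0: n→p (+2), pos 1: o→t (+5), pos 2: b→l (+10), pos 3: o→q (+2), pos 4: d→i (+5), pos 5: y→i (+10) — repeating every 3. A repeating key of period 3 is used — shifts +2, +5, +10 over and over.
Applying it to napkin: n+2=p, a+5=f, p+10=z, k+2=m, i+5=n, n+10=x.

pfzmnx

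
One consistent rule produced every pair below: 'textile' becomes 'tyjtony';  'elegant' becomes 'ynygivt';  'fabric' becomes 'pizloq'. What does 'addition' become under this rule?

ihhotomv

t(19)→t(19) and e(4)→y(24) fit y≡17x+8 (mod 26); the inverse of 17 mod 26 is 23. Treating letters as 0–25, the rule is x ↦ 17x + 8 (mod 26).
For addition: a(0)→17·0+8≡8=i; d(3)→17·3+8≡7=h; d(3)→17·3+8≡7=h; i(8)→17·8+8≡14=o; t(19)→17·19+8≡19=t; i(8)→17·8+8≡14=o; o(14)→17·14+8≡12=m; n(13)→17·13+8≡21=v (all mod 26).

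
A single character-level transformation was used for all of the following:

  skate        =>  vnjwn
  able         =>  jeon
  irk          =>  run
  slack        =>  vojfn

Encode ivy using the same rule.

The shift depends on letter class: consonant s→v is +3, but vowel a→j is +9. The rule splits by letter class: vowels +9, consonants +3.
For ivy: i(vowel)+9=r, v(cons)+3=y, y(cons)+3=b.

ryb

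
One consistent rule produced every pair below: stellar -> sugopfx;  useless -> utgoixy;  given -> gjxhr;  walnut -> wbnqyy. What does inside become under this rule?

ioulhj

In stellar: s→s is +0, t→u is +1, e→g is +2, l→o is +3 — the shift increases by 1 each position. Letter i (0-indexed) is shifted by i+0, so successive shifts are 0, 1, 2, ….
On inside: i+0=i, n+1=o, s+2=u, i+3=l, d+4=h, e+5=j.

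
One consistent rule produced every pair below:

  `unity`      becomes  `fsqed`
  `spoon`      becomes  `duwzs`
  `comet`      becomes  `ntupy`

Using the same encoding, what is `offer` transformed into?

zknpw

Shifts by position in unity: pos 0: u→f (+11), pos 1: n→s (+5), pos 2: i→q (+8), pos 3: t→e (+11), pos 4: y→d (+5) — repeating every 3. A repeating key of period 3 is used — shifts +11, +5, +8 over and over.
Applying it to offer: o+11=z, f+5=k, f+8=n, e+11=p, r+5=w.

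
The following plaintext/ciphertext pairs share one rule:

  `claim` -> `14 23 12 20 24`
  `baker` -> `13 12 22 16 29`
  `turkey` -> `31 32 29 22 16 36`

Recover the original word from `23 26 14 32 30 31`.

locust

c is letter #3 and maps to 14: an offset of 11. Each letter is replaced by its alphabet position (a=1..z=26) + 11.
Undoing it on 23 26 14 32 30 31: 23→(23−11)÷1=12=l, 26→(26−11)÷1=15=o, 14→(14−11)÷1=3=c, 32→(32−11)÷1=21=u, 30→(30−11)÷1=19=s, 31→(31−11)÷1=20=t.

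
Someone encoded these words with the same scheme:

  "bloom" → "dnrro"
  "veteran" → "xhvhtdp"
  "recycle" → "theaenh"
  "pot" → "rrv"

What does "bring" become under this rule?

dtlpi

The shift depends on letter class: consonant b→d is +2, but vowel o→r is +3. The rule splits by letter class: vowels +3, consonants +2.
Applying it to bring: b(cons)+2=d, r(cons)+2=t, i(vowel)+3=l, n(cons)+2=p, g(cons)+2=i.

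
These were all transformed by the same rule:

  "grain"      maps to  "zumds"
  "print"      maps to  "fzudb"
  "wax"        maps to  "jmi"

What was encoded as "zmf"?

The output letters match the input read backwards, each shifted +12: grain reversed is niarg. Read the word backwards and shift each letter +12.
Undoing it on zmf: shift back: z−12=n, m−12=a, f−12=t → nat; then reverse → tan.

tan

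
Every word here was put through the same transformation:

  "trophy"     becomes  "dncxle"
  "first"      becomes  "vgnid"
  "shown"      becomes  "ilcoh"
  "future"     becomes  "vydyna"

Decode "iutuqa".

savage

This is an affine cipher: with a=0,…,z=25, each position x becomes (21x+20) mod 26.
Reversing it on iutuqa: i(8)→5·(8−20)≡18=s; u(20)→5·(20−20)≡0=a; t(19)→5·(19−20)≡21=v; u(20)→5·(20−20)≡0=a; q(16)→5·(16−20)≡6=g; a(0)→5·(0−20)≡4=e (all mod 26).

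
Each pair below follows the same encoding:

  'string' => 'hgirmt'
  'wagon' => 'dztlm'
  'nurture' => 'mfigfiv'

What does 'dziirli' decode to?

Each letter is replaced by its mirror in the alphabet: a↔z, b↔y, c↔x, and so on (the Atbash cipher).
Reversing it on dziirli: d↔w, z↔a, i↔r, i↔r, r↔i, l↔o, i↔r.

warrior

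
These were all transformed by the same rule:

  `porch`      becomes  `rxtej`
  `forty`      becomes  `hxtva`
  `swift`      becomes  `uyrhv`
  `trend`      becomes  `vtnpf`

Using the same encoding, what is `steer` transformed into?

uvnnt

The rule splits by letter class: vowels +9, consonants +2.
Applying it to steer: s(cons)+2=u, t(cons)+2=v, e(vowel)+9=n, e(vowel)+9=n, r(cons)+2=t.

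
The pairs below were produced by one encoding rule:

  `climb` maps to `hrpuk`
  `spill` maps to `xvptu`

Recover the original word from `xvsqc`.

In climb: c→h is +5, l→r is +6, i→p is +7, m→u is +8 — the shift increases by 1 each position. Each letter shifts forward by (position + 5), i.e. 5, 6, 7, … — the shift grows by one for each successive letter.
Decoding xvsqc: x−5=s, v−6=p, s−7=l, q−8=i, c−9=t.

split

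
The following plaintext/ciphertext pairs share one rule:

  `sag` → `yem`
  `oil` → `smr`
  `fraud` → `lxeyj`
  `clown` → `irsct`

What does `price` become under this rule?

The shift depends on letter class: consonant s→y is +6, but vowel a→e is +4. The rule splits by letter class: vowels +4, consonants +6.
For price: p(cons)+6=v, r(cons)+6=x, i(vowel)+4=m, c(cons)+6=i, e(vowel)+4=i.

vxmii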